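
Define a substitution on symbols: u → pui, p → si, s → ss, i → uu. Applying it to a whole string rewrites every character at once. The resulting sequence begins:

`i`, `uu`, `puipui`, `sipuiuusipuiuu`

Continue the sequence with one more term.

Applying the rule to each of the 14 symbols of sipuiuusipuiuu gives the pieces ss uu si pui uu pui pui ss uu si pui uu pui pui, which concatenate to the answer.

ssuusipuiuupuipuissuusipuiuupuipui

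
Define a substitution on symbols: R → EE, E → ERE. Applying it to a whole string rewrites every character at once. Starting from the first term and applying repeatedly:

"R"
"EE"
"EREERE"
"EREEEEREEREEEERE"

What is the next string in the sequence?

EREEEEREEREEREEREEEEREEREEEEREEREEREEREEEERE

Applying the rule to each of the 16 symbols of EREEEEREEREEEERE gives the pieces ERE EE ERE ERE ERE ERE EE ERE ERE EE ERE ERE ERE ERE EE ERE, which concatenate to the answer.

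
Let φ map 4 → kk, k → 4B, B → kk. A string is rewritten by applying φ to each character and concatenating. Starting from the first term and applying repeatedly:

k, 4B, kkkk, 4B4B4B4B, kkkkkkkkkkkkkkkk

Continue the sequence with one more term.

φ(kkkkkkkkkkkkkkkk) expands symbol-by-symbol to 4B 4B 4B 4B 4B 4B 4B 4B 4B 4B 4B 4B 4B 4B 4B 4B; joining the 16 pieces gives the next term.

4B4B4B4B4B4B4B4B4B4B4B4B4B4B4B4B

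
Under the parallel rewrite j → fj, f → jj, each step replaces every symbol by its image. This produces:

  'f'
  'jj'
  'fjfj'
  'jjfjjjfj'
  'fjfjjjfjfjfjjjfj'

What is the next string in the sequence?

Replace each of the 16 characters of fjfjjjfjfjfjjjfj in place — jj fj jj fj fj fj jj fj jj fj jj fj fj fj jj fj — and concatenate.

jjfjjjfjfjfjjjfjjjfjjjfjfjfjjjfj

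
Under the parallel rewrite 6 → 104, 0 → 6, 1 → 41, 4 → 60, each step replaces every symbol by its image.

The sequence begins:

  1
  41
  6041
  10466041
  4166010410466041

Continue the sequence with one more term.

Rewriting the 16 symbols of 4166010410466041 one by one yields 60 41 104 104 6 41 6 60 41 6 60 104 104 6 60 41; concatenated:

60411041046416604166010410466041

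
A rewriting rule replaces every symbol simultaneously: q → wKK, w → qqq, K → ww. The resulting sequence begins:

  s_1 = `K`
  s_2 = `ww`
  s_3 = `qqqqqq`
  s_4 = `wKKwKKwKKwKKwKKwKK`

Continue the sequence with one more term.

Rewriting the 18 symbols of wKKwKKwKKwKKwKKwKK one by one yields qqq ww ww qqq ww ww qqq ww ww qqq ww ww qqq ww ww qqq ww ww; concatenated:

qqqwwwwqqqwwwwqqqwwwwqqqwwwwqqqwwwwqqqwwww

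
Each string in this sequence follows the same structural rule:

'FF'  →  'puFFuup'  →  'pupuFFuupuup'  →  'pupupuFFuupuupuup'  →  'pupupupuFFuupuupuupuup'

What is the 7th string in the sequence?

pupupupupupuFFuupuupuupuupuupuup

s(k+1) = pu·s(k)·uup, so each term gains pu as a prefix and uup as a suffix.
From pupupupuFFuupuupuupuup, 2 further steps: pupupupuFFuupuupuupuup → pupupupupuFFuupuupuupuupuup → (answer).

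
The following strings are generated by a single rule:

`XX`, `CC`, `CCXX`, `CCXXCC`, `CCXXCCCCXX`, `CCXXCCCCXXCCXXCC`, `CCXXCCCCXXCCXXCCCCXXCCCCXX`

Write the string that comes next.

CCXXCCCCXXCCXXCCCCXXCCCCXXCCXXCCCCXXCCXXCC

Each term (from the third on) is the previous term followed by the one before it: term 3 = CC·XX = CCXX.
The next term joins CCXXCCCCXXCCXXCCCCXXCCCCXX and CCXXCCCCXXCCXXCC.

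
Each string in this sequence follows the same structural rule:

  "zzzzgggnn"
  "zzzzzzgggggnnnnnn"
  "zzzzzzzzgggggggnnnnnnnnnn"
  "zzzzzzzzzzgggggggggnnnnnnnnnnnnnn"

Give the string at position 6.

Term n consists of 2n+2 z's, followed by 2n+1 g's, followed by 4n-2 n's (n = 1, 2, …).
Setting n = 6 gives 14, 13, 22 characters in each block.

zzzzzzzzzzzzzzgggggggggggggnnnnnnnnnnnnnnnnnnnnnn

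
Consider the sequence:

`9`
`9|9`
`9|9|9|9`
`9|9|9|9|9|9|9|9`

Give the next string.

Each string is two copies of the previous one joined by '|'.
So the next term is two copies of 9|9|9|9|9|9|9|9 with '|' between the halves.

9|9|9|9|9|9|9|9|9|9|9|9|9|9|9|9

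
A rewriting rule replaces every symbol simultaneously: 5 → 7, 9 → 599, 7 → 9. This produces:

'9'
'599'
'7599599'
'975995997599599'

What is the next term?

Replace each of the 15 characters of 975995997599599 in place — 599 9 7 599 599 7 599 599 9 7 599 599 7 599 599 — and concatenate.

599975995997599599975995997599599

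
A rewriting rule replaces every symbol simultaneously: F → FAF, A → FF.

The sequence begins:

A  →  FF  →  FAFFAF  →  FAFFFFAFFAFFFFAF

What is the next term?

φ(FAFFFFAFFAFFFFAF) expands symbol-by-symbol to FAF FF FAF FAF FAF FAF FF FAF FAF FF FAF FAF FAF FAF FF FAF; joining the 16 pieces gives the next term.

FAFFFFAFFAFFAFFAFFFFAFFAFFFFAFFAFFAFFAFFFFAF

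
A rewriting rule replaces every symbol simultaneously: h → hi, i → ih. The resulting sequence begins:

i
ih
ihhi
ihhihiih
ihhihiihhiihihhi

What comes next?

ihhihiihhiihihhihiihihhiihhihiih

Applying the rule to each of the 16 symbols of ihhihiihhiihihhi gives the pieces ih hi hi ih hi ih ih hi hi ih ih hi ih hi hi ih, which concatenate to the answer.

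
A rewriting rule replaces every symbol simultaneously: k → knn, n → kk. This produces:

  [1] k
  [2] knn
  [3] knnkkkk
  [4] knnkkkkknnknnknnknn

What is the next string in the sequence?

knnkkkkknnknnknnknnknnkkkkknnkkkkknnkkkkknnkkkk

Applying the rule to each of the 19 symbols of knnkkkkknnknnknnknn gives the pieces knn kk kk knn knn knn knn knn kk kk knn kk kk knn kk kk knn kk kk, which concatenate to the answer.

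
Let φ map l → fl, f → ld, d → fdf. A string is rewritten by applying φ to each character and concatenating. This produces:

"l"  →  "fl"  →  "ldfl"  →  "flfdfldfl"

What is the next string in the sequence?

Apply φ to flfdfldfl symbol by symbol: f→ld, l→fl, f→ld, d→fdf, f→ld, l→fl, d→fdf, f→ld, l→fl; joined: ld fl ld fdf ld fl fdf ld fl.

ldflldfdfldflfdfldfl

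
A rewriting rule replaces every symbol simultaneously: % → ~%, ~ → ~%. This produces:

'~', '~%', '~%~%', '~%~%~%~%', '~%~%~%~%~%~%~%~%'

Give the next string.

Replace each of the 16 characters of ~%~%~%~%~%~%~%~% in place — ~% ~% ~% ~% ~% ~% ~% ~% ~% ~% ~% ~% ~% ~% ~% ~% — and concatenate.

~%~%~%~%~%~%~%~%~%~%~%~%~%~%~%~%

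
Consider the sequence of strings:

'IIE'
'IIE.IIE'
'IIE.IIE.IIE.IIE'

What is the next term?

IIE.IIE.IIE.IIE.IIE.IIE.IIE.IIE

Every step duplicates the string with '.' between the halves.
So the next term is two copies of IIE.IIE.IIE.IIE with '.' between the halves.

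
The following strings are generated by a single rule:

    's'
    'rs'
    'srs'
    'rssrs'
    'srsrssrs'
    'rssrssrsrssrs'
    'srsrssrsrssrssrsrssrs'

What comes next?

Each term (from the third on) is the two preceding terms concatenated in order: term 3 = s·rs = srs.
The next term joins rssrssrsrssrs and srsrssrsrssrssrsrssrs.

rssrssrsrssrssrsrssrsrssrssrsrssrs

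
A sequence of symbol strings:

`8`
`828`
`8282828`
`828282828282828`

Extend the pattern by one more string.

Every step duplicates the string with '2' between the halves.
Doubling 828282828282828 with '2' between the halves:

8282828282828282828282828282828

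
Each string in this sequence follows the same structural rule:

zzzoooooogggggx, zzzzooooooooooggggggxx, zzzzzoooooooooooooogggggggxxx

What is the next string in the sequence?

Term n consists of n+1 z's, followed by 4n-2 o's, followed by n+3 g's, followed by n-1 x's, where the shown terms are n = 2, 3, 4.
Setting n = 5 gives 6, 18, 8, 4 characters in each block.

zzzzzzooooooooooooooooooggggggggxxxx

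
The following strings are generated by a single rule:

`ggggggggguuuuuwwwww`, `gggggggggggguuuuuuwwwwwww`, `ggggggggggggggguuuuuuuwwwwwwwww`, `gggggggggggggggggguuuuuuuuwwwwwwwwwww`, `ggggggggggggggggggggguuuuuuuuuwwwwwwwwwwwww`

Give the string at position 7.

ggggggggggggggggggggggggggguuuuuuuuuuuwwwwwwwwwwwwwwwww

Each string has the form g^{3n} u^{n+2} w^{2n-1}, where the shown terms are n = 3, 4, 5, 6, 7.
Setting n = 9 gives 27, 11, 17 characters in each block.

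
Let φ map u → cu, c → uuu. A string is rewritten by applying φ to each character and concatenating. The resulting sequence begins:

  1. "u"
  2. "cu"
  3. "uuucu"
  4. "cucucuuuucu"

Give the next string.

Apply φ to cucucuuuucu symbol by symbol: c→uuu, u→cu, c→uuu, u→cu, c→uuu, u→cu, u→cu, u→cu, u→cu, c→uuu, u→cu; joined: uuu cu uuu cu uuu cu cu cu cu uuu cu.

uuucuuuucuuuucucucucuuuucu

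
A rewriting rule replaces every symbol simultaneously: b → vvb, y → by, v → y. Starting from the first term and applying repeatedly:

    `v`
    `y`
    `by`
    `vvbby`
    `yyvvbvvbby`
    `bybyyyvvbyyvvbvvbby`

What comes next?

Replace each of the 19 characters of bybyyyvvbyyvvbvvbby in place — vvb by vvb by by by y y vvb by by y y vvb y y vvb vvb by — and concatenate.

vvbbyvvbbybybyyyvvbbybyyyvvbyyvvbvvbby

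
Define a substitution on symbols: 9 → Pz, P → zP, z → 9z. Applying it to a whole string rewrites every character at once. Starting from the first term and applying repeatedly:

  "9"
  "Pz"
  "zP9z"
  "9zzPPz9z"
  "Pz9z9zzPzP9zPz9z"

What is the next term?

zP9zPz9zPz9z9zzP9zzPPz9zzP9zPz9z

φ(Pz9z9zzPzP9zPz9z) expands symbol-by-symbol to zP 9z Pz 9z Pz 9z 9z zP 9z zP Pz 9z zP 9z Pz 9z; joining the 16 pieces gives the next term.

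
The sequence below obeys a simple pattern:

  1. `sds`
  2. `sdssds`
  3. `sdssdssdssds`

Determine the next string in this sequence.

sdssdssdssdssdssdssdssds

Every step duplicates the string.
One more doubling of sdssdssdssds gives the answer.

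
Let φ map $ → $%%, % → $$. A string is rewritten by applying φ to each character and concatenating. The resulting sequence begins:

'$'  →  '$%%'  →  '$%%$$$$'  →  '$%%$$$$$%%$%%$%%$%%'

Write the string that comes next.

$%%$$$$$%%$%%$%%$%%$%%$$$$$%%$$$$$%%$$$$$%%$$$$

φ($%%$$$$$%%$%%$%%$%%) expands symbol-by-symbol to $%% $$ $$ $%% $%% $%% $%% $%% $$ $$ $%% $$ $$ $%% $$ $$ $%% $$ $$; joining the 19 pieces gives the next term.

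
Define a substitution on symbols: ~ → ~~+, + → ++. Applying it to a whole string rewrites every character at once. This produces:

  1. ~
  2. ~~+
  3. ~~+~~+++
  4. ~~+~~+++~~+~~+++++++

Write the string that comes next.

~~+~~+++~~+~~+++++++~~+~~+++~~+~~+++++++++++++++

Replace each of the 20 characters of ~~+~~+++~~+~~+++++++ in place — ~~+ ~~+ ++ ~~+ ~~+ ++ ++ ++ ~~+ ~~+ ++ ~~+ ~~+ ++ ++ ++ ++ ++ ++ ++ — and concatenate.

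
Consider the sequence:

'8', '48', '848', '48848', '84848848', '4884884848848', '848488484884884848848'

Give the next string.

4884884848848848488484884884848848

Each term (from the third on) is the two preceding terms concatenated in order: term 3 = 8·48 = 848.
Continuing: 4884884848848 · 848488484884884848848 gives term 8.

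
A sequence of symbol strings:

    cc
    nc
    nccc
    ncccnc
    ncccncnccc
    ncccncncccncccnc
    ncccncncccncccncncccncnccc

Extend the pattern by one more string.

ncccncncccncccncncccncncccncccncncccncccnc

This is a Fibonacci-style word recurrence s(k) = s(k−1)·s(k−2): e.g. nc·cc = nccc.
The next term joins ncccncncccncccncncccncnccc and ncccncncccncccnc.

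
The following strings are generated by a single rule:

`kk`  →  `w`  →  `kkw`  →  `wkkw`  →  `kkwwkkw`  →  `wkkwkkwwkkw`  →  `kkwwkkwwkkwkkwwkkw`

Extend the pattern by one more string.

wkkwkkwwkkwkkwwkkwwkkwkkwwkkw

This is a Fibonacci-style word recurrence s(k) = s(k−2)·s(k−1): e.g. kk·w = kkw.
So term 8 is wkkwkkwwkkw·kkwwkkwwkkwkkwwkkw.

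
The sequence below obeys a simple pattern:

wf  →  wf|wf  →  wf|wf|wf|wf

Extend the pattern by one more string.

s(k+1) = s(k)·|·s(k) — each term doubles the last with '|' between the halves.
So the next term is two copies of wf|wf|wf|wf with '|' between the halves.

wf|wf|wf|wf|wf|wf|wf|wf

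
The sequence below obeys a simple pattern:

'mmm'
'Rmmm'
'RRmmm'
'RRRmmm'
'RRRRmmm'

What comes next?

Every step adds R at the front: s(k+1) = R·s(k).
Applying this once more to RRRRmmm:

RRRRRmmm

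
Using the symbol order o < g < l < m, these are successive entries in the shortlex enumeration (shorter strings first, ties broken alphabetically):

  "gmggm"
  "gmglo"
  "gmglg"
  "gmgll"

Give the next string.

gmglm

The successor of gmgll increments the rightmost position that isn't already m and resets every position after it to o.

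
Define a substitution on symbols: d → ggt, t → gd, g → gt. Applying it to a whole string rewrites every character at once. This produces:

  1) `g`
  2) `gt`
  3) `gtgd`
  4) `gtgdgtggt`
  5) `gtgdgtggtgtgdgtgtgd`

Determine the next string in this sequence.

Rewriting the 19 symbols of gtgdgtggtgtgdgtgtgd one by one yields gt gd gt ggt gt gd gt gt gd gt gd gt ggt gt gd gt gd gt ggt; concatenated:

gtgdgtggtgtgdgtgtgdgtgdgtggtgtgdgtgdgtggt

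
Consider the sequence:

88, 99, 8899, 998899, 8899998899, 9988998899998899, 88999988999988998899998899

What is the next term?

998899889999889988999988999988998899998899

This is a Fibonacci-style word recurrence s(k) = s(k−2)·s(k−1): e.g. 88·99 = 8899.
The next term joins 9988998899998899 and 88999988999988998899998899.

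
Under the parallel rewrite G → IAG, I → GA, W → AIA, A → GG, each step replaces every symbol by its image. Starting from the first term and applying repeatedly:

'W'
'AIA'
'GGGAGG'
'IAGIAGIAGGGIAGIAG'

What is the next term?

φ(IAGIAGIAGGGIAGIAG) expands symbol-by-symbol to GA GG IAG GA GG IAG GA GG IAG IAG IAG GA GG IAG GA GG IAG; joining the 17 pieces gives the next term.

GAGGIAGGAGGIAGGAGGIAGIAGIAGGAGGIAGGAGGIAG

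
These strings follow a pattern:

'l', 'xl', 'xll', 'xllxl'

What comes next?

This is a Fibonacci-style word recurrence s(k) = s(k−1)·s(k−2): e.g. xl·l = xll.
The next term joins xllxl and xll.

xllxlxll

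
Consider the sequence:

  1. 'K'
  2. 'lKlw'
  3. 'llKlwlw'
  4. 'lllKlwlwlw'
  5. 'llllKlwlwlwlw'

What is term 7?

llllllKlwlwlwlwlwlw

Every step adds l to the front and lw to the end of the previous string.
From llllKlwlwlwlw, 2 further steps: llllKlwlwlwlw → lllllKlwlwlwlwlw → (answer).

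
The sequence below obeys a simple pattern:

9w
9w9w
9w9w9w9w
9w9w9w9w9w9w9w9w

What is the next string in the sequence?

Every step duplicates the string.
Doubling 9w9w9w9w9w9w9w9w:

9w9w9w9w9w9w9w9w9w9w9w9w9w9w9w9w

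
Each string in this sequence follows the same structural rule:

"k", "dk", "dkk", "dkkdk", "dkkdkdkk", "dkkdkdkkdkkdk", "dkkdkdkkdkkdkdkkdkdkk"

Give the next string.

From term 3 onward, concatenate the last term with the second-to-last: dk·k = dkk, dkk·dk = dkkdk, …
So term 8 is dkkdkdkkdkkdkdkkdkdkk·dkkdkdkkdkkdk.

dkkdkdkkdkkdkdkkdkdkkdkkdkdkkdkkdk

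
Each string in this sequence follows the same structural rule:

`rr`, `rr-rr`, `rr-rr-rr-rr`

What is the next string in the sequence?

Every step duplicates the string with '-' between the halves.
So the next term is two copies of rr-rr-rr-rr with '-' between the halves.

rr-rr-rr-rr-rr-rr-rr-rr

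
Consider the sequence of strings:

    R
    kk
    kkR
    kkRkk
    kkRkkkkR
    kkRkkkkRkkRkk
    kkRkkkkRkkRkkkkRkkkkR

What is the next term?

kkRkkkkRkkRkkkkRkkkkRkkRkkkkRkkRkk

Each term (from the third on) is the previous term followed by the one before it: term 3 = kk·R = kkR.
Continuing: kkRkkkkRkkRkkkkRkkkkR · kkRkkkkRkkRkk gives term 8.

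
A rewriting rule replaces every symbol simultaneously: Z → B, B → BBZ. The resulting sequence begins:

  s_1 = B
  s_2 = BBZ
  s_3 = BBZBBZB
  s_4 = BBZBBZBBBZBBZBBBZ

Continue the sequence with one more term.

Rewriting the 17 symbols of BBZBBZBBBZBBZBBBZ one by one yields BBZ BBZ B BBZ BBZ B BBZ BBZ BBZ B BBZ BBZ B BBZ BBZ BBZ B; concatenated:

BBZBBZBBBZBBZBBBZBBZBBZBBBZBBZBBBZBBZBBZB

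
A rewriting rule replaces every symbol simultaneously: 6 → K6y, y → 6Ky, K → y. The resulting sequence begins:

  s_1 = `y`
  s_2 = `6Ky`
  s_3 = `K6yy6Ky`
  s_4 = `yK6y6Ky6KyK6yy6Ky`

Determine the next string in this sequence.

Rewriting the 17 symbols of yK6y6Ky6KyK6yy6Ky one by one yields 6Ky y K6y 6Ky K6y y 6Ky K6y y 6Ky y K6y 6Ky 6Ky K6y y 6Ky; concatenated:

6KyyK6y6KyK6yy6KyK6yy6KyyK6y6Ky6KyK6yy6Ky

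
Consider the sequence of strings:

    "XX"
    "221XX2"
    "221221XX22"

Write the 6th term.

221221221221221XX22222

s(k+1) = 221·s(k)·2, so each term gains 221 as a prefix and 2 as a suffix.
From 221221XX22, 3 further steps: 221221XX22 → 221221221XX222 → 221221221221XX2222 → (answer).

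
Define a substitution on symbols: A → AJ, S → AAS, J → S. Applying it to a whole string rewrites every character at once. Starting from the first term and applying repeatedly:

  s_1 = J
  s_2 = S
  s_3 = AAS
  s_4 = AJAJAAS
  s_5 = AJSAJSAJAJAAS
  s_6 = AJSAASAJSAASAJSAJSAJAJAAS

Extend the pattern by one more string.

Replace each of the 25 characters of AJSAASAJSAASAJSAJSAJAJAAS in place — AJ S AAS AJ AJ AAS AJ S AAS AJ AJ AAS AJ S AAS AJ S AAS AJ S AJ S AJ AJ AAS — and concatenate.

AJSAASAJAJAASAJSAASAJAJAASAJSAASAJSAASAJSAJSAJAJAAS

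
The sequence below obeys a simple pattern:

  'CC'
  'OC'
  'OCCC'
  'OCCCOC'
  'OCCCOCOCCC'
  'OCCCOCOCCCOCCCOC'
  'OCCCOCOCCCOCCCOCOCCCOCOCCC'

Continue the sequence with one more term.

OCCCOCOCCCOCCCOCOCCCOCOCCCOCCCOCOCCCOCCCOC

This is a Fibonacci-style word recurrence s(k) = s(k−1)·s(k−2): e.g. OC·CC = OCCC.
The next term joins OCCCOCOCCCOCCCOCOCCCOCOCCC and OCCCOCOCCCOCCCOC.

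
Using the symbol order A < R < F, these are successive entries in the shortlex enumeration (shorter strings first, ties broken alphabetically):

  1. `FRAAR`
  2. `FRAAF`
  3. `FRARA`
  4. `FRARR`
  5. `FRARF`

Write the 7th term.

Stepping forward 2 times from FRARF: FRARF → FRAFA, then the target.

FRAFR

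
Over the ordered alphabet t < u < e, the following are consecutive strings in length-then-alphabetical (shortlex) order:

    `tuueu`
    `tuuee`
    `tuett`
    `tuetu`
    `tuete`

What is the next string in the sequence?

Treat tuete as a base-3 numeral over the given alphabet and add one, carrying through any trailing e's.

tueut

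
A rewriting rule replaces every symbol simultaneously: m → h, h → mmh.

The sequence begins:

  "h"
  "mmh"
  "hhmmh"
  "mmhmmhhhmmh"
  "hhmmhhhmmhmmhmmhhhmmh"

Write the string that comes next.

φ(hhmmhhhmmhmmhmmhhhmmh) expands symbol-by-symbol to mmh mmh h h mmh mmh mmh h h mmh h h mmh h h mmh mmh mmh h h mmh; joining the 21 pieces gives the next term.

mmhmmhhhmmhmmhmmhhhmmhhhmmhhhmmhmmhmmhhhmmh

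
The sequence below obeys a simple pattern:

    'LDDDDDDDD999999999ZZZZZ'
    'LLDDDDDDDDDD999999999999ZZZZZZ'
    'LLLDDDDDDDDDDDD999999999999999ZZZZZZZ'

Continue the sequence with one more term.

LLLLDDDDDDDDDDDDDD999999999999999999ZZZZZZZZ

Reading off run lengths: L runs 1, 2, 3; D runs 8, 10, 12; 9 runs 9, 12, 15; Z runs 5, 6, 7 — each is linear in n, where the shown terms are n = 3, 4, 5.
Setting n = 6 gives 4, 14, 18, 8 characters in each block.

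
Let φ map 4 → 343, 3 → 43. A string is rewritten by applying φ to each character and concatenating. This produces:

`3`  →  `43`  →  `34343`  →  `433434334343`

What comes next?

Rewriting each symbol of 433434334343: 4→343, 3→43, 3→43, 4→343, 3→43, 4→343, 3→43, 3→43, 4→343, 3→43, 4→343, 3→43, which concatenates to 343 43 43 343 43 343 43 43 343 43 343 43.

34343433434334343433434334343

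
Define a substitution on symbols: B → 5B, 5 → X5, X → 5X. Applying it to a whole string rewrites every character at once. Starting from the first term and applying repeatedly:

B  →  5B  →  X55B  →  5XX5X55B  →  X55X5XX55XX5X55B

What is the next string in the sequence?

Rewriting the 16 symbols of X55X5XX55XX5X55B one by one yields 5X X5 X5 5X X5 5X 5X X5 X5 5X 5X X5 5X X5 X5 5B; concatenated:

5XX5X55XX55X5XX5X55X5XX55XX5X55B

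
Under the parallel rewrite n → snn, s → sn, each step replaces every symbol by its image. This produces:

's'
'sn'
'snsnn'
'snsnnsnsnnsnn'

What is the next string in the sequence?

Rewriting the 13 symbols of snsnnsnsnnsnn one by one yields sn snn sn snn snn sn snn sn snn snn sn snn snn; concatenated:

snsnnsnsnnsnnsnsnnsnsnnsnnsnsnnsnn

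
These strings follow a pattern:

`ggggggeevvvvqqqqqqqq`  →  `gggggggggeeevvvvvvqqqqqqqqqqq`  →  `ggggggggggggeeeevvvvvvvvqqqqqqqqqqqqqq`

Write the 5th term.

Term n consists of 3n g's, followed by n e's, followed by 2n v's, followed by 3n+2 q's, where the shown terms are n = 2, 3, 4.
At n = 6 the blocks have lengths 18, 6, 12, 20.

ggggggggggggggggggeeeeeevvvvvvvvvvvvqqqqqqqqqqqqqqqqqqqq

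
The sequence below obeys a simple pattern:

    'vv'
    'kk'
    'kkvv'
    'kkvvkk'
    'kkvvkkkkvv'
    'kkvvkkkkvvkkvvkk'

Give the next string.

Each term (from the third on) is the previous term followed by the one before it: term 3 = kk·vv = kkvv.
So term 7 is kkvvkkkkvvkkvvkk·kkvvkkkkvv.

kkvvkkkkvvkkvvkkkkvvkkkkvv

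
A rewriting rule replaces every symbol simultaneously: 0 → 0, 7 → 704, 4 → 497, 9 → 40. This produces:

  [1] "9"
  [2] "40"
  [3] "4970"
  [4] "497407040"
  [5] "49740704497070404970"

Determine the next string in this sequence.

φ(49740704497070404970) expands symbol-by-symbol to 497 40 704 497 0 704 0 497 497 40 704 0 704 0 497 0 497 40 704 0; joining the 20 pieces gives the next term.

497407044970704049749740704070404970497407040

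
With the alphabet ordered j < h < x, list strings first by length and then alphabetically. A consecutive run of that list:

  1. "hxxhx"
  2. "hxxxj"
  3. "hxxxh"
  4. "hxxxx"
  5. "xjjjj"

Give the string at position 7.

xjjjx

Stepping forward 2 times from xjjjj: xjjjj → xjjjh, then the target.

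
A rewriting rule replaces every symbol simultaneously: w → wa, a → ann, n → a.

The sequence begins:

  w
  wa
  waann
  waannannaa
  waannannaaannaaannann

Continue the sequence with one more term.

Rewriting the 21 symbols of waannannaaannaaannann one by one yields wa ann ann a a ann a a ann ann ann a a ann ann ann a a ann a a; concatenated:

waannannaaannaaannannannaaannannannaaannaa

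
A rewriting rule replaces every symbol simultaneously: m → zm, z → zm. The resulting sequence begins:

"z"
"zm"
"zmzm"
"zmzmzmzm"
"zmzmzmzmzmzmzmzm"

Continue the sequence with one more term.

φ(zmzmzmzmzmzmzmzm) expands symbol-by-symbol to zm zm zm zm zm zm zm zm zm zm zm zm zm zm zm zm; joining the 16 pieces gives the next term.

zmzmzmzmzmzmzmzmzmzmzmzmzmzmzmzm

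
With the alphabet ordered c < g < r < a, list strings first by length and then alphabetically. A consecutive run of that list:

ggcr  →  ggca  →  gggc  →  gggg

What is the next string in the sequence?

The successor of gggg increments the rightmost position that isn't already a and resets every position after it to c.

gggr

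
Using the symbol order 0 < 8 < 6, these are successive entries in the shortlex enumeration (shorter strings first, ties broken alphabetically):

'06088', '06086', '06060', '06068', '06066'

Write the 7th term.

Advancing 2 positions from 06066 through 06066 → 06800 reaches term 7.

06808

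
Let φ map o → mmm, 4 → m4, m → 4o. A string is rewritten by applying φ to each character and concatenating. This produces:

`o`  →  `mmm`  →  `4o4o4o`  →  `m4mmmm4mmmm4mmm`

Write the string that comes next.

4om44o4o4o4om44o4o4o4om44o4o4o

Applying the rule to each of the 15 symbols of m4mmmm4mmmm4mmm gives the pieces 4o m4 4o 4o 4o 4o m4 4o 4o 4o 4o m4 4o 4o 4o, which concatenate to the answer.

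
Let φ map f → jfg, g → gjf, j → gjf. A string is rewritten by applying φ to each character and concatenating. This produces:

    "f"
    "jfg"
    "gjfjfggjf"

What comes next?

gjfgjfjfggjfjfggjfgjfgjfjfg

Expanding gjfjfggjf: g→gjf, j→gjf, f→jfg, j→gjf, f→jfg, g→gjf, g→gjf, j→gjf, f→jfg. Concatenated: gjf gjf jfg gjf jfg gjf gjf gjf jfg.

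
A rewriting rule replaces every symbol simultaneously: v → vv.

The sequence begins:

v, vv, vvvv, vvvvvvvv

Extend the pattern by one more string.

Apply φ to vvvvvvvv symbol by symbol: v→vv, v→vv, v→vv, v→vv, v→vv, v→vv, v→vv, v→vv; joined: vv vv vv vv vv vv vv vv.

vvvvvvvvvvvvvvvv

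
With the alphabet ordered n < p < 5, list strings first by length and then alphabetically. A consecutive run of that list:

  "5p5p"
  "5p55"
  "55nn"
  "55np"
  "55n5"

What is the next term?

55pn

Find the rightmost character of 55n5 below 5, bump it to the next letter, and reset everything to its right to n.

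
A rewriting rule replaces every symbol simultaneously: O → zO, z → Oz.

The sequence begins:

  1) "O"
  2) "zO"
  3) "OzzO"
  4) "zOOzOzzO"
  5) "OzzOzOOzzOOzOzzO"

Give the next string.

zOOzOzzOOzzOzOOzOzzOzOOzzOOzOzzO

Applying the rule to each of the 16 symbols of OzzOzOOzzOOzOzzO gives the pieces zO Oz Oz zO Oz zO zO Oz Oz zO zO Oz zO Oz Oz zO, which concatenate to the answer.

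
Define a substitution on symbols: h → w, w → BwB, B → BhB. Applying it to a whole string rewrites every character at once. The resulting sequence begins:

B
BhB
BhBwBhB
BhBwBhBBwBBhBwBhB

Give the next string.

BhBwBhBBwBBhBwBhBBhBBwBBhBBhBwBhBBwBBhBwBhB

Applying the rule to each of the 17 symbols of BhBwBhBBwBBhBwBhB gives the pieces BhB w BhB BwB BhB w BhB BhB BwB BhB BhB w BhB BwB BhB w BhB, which concatenate to the answer.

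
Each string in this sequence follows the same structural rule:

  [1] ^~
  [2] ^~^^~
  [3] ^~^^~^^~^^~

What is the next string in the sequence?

Every step duplicates the string with '^' between the halves.
Doubling ^~^^~^^~^^~ with '^' between the halves:

^~^^~^^~^^~^^~^^~^^~^^~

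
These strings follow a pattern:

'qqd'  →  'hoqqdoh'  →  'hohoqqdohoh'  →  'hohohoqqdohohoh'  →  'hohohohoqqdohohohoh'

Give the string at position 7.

hohohohohohoqqdohohohohohoh

s(k+1) = ho·s(k)·oh, so each term gains ho as a prefix and oh as a suffix.
From hohohohoqqdohohohoh, 2 further steps: hohohohoqqdohohohoh → hohohohohoqqdohohohohoh → (answer).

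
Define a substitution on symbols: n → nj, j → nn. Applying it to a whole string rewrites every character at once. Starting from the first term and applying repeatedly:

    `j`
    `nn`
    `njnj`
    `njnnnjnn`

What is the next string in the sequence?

Rewriting each symbol of njnnnjnn: n→nj, j→nn, n→nj, n→nj, n→nj, j→nn, n→nj, n→nj, which concatenates to nj nn nj nj nj nn nj nj.

njnnnjnjnjnnnjnj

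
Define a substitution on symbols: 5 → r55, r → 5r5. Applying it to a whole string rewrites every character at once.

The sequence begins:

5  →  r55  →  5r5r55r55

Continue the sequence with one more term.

Rewriting each symbol of 5r5r55r55: 5→r55, r→5r5, 5→r55, r→5r5, 5→r55, 5→r55, r→5r5, 5→r55, 5→r55, which concatenates to r55 5r5 r55 5r5 r55 r55 5r5 r55 r55.

r555r5r555r5r55r555r5r55r55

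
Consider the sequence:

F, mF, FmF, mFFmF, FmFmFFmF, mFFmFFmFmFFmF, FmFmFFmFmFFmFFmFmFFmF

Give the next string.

Each term (from the third on) is the two preceding terms concatenated in order: term 3 = F·mF = FmF.
The next term joins mFFmFFmFmFFmF and FmFmFFmFmFFmFFmFmFFmF.

mFFmFFmFmFFmFFmFmFFmFmFFmFFmFmFFmF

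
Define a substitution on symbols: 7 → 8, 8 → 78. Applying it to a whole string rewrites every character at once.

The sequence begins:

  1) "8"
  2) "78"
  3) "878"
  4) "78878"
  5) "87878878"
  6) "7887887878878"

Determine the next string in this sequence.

878788787887887878878

Applying the rule to each of the 13 symbols of 7887887878878 gives the pieces 8 78 78 8 78 78 8 78 8 78 78 8 78, which concatenate to the answer.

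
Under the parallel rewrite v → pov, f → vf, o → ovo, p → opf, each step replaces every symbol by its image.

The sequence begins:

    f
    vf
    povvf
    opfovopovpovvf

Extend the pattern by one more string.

ovoopfvfovopovovoopfovopovopfovopovpovvf

Applying the rule to each of the 14 symbols of opfovopovpovvf gives the pieces ovo opf vf ovo pov ovo opf ovo pov opf ovo pov pov vf, which concatenate to the answer.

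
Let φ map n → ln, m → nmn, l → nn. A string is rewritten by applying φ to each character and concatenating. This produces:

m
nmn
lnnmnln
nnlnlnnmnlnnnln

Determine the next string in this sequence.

φ(nnlnlnnmnlnnnln) expands symbol-by-symbol to ln ln nn ln nn ln ln nmn ln nn ln ln ln nn ln; joining the 15 pieces gives the next term.

lnlnnnlnnnlnlnnmnlnnnlnlnlnnnln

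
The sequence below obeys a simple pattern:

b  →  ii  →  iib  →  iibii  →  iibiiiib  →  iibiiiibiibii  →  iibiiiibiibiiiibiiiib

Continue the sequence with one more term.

iibiiiibiibiiiibiiiibiibiiiibiibii

From term 3 onward, concatenate the last term with the second-to-last: ii·b = iib, iib·ii = iibii, …
So term 8 is iibiiiibiibiiiibiiiib·iibiiiibiibii.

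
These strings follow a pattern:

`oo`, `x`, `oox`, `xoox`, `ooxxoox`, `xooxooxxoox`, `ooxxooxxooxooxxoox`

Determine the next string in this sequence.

This is a Fibonacci-style word recurrence s(k) = s(k−2)·s(k−1): e.g. oo·x = oox.
Continuing: xooxooxxoox · ooxxooxxooxooxxoox gives term 8.

xooxooxxooxooxxooxxooxooxxoox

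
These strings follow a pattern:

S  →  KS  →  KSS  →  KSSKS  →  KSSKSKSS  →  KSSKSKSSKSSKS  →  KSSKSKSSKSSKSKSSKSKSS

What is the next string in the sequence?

KSSKSKSSKSSKSKSSKSKSSKSSKSKSSKSSKS

Each term (from the third on) is the previous term followed by the one before it: term 3 = KS·S = KSS.
The next term joins KSSKSKSSKSSKSKSSKSKSS and KSSKSKSSKSSKS.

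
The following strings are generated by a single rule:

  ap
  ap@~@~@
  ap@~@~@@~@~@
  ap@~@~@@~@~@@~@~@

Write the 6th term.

Every step adds @~@~@ to the end: s(k+1) = s(k)·@~@~@.
From ap@~@~@@~@~@@~@~@, 2 further steps: ap@~@~@@~@~@@~@~@ → ap@~@~@@~@~@@~@~@@~@~@ → (answer).

ap@~@~@@~@~@@~@~@@~@~@@~@~@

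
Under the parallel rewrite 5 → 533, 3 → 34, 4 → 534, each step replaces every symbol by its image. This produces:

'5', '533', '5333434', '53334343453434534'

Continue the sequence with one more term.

5333434345343453434534533345343453453334534

Applying the rule to each of the 17 symbols of 53334343453434534 gives the pieces 533 34 34 34 534 34 534 34 534 533 34 534 34 534 533 34 534, which concatenate to the answer.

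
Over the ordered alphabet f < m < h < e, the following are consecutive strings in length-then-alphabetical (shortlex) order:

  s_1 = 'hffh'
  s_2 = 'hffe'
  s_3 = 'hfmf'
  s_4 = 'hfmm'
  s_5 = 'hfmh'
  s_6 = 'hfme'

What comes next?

hfhf

Find the rightmost character of hfme below e, bump it to the next letter, and reset everything to its right to f.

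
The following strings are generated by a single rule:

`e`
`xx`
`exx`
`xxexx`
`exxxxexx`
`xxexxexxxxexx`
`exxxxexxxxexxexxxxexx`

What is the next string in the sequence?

This is a Fibonacci-style word recurrence s(k) = s(k−2)·s(k−1): e.g. e·xx = exx.
Continuing: xxexxexxxxexx · exxxxexxxxexxexxxxexx gives term 8.

xxexxexxxxexxexxxxexxxxexxexxxxexx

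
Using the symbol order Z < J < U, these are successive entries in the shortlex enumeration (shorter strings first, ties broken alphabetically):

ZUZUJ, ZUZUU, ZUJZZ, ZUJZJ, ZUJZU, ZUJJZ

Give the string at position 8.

ZUJJU

Advancing 2 positions from ZUJJZ through ZUJJZ → ZUJJJ reaches term 8.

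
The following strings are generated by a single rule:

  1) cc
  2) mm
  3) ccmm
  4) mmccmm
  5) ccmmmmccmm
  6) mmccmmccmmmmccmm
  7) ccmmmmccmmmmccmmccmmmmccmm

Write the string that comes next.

mmccmmccmmmmccmmccmmmmccmmmmccmmccmmmmccmm

From term 3 onward, concatenate the second-to-last term with the last: cc·mm = ccmm, mm·ccmm = mmccmm, …
Continuing: mmccmmccmmmmccmm · ccmmmmccmmmmccmmccmmmmccmm gives term 8.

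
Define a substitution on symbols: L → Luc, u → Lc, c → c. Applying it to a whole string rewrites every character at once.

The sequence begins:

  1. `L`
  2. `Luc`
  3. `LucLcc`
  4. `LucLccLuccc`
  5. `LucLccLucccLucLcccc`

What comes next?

Replace each of the 19 characters of LucLccLucccLucLcccc in place — Luc Lc c Luc c c Luc Lc c c c Luc Lc c Luc c c c c — and concatenate.

LucLccLucccLucLccccLucLccLuccccc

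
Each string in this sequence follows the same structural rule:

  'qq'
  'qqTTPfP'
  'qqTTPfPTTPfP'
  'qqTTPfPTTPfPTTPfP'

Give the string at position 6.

qqTTPfPTTPfPTTPfPTTPfPTTPfP

The strings grow by a fixed suffix TTPfP each time.
From qqTTPfPTTPfPTTPfP, 2 further steps: qqTTPfPTTPfPTTPfP → qqTTPfPTTPfPTTPfPTTPfP → (answer).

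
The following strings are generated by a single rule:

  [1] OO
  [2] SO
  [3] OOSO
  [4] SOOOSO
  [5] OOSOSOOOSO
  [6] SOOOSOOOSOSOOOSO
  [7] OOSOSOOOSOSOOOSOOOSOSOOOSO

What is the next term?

SOOOSOOOSOSOOOSOOOSOSOOOSOSOOOSOOOSOSOOOSO

Each term (from the third on) is the two preceding terms concatenated in order: term 3 = OO·SO = OOSO.
The next term joins SOOOSOOOSOSOOOSO and OOSOSOOOSOSOOOSOOOSOSOOOSO.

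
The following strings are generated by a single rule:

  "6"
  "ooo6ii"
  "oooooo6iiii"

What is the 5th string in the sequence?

oooooooooooo6iiiiiiii

Every step adds ooo to the front and ii to the end of the previous string.
From oooooo6iiii, 2 further steps: oooooo6iiii → ooooooooo6iiiiii → (answer).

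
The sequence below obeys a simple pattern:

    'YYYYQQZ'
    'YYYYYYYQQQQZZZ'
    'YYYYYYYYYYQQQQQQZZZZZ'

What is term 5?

Reading off run lengths: Y runs 4, 7, 10; Q runs 2, 4, 6; Z runs 1, 3, 5 — each is linear in n (n = 1, 2, …).
Setting n = 5 gives 16, 10, 9 characters in each block.

YYYYYYYYYYYYYYYYQQQQQQQQQQZZZZZZZZZ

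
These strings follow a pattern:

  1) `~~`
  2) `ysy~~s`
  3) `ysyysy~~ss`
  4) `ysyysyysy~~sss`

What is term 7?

s(k+1) = ysy·s(k)·s, so each term gains ysy as a prefix and s as a suffix.
From ysyysyysy~~sss, 3 further steps: ysyysyysy~~sss → ysyysyysyysy~~ssss → ysyysyysyysyysy~~sssss → (answer).

ysyysyysyysyysyysy~~ssssss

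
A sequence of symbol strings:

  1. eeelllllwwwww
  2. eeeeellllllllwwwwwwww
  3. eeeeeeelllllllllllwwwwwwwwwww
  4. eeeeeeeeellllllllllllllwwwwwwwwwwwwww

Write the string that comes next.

eeeeeeeeeeelllllllllllllllllwwwwwwwwwwwwwwwww

Term n consists of 2n-1 e's, followed by 3n-1 l's, followed by 3n-1 w's, where the shown terms are n = 2, 3, 4, 5.
For the next term, n = 6, so the run lengths are 11, 17, 17.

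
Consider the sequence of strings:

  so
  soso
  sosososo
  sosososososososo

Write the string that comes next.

Each string is two copies of the previous one concatenated.
Doubling sosososososososo:

sosososososososososososososososo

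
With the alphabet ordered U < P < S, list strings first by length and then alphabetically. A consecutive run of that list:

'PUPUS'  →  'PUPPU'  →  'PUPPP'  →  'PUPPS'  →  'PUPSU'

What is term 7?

Advancing 2 positions from PUPSU through PUPSU → PUPSP reaches term 7.

PUPSS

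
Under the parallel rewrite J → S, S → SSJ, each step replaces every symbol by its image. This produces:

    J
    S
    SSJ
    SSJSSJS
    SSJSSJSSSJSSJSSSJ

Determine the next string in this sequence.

SSJSSJSSSJSSJSSSJSSJSSJSSSJSSJSSSJSSJSSJS

Replace each of the 17 characters of SSJSSJSSSJSSJSSSJ in place — SSJ SSJ S SSJ SSJ S SSJ SSJ SSJ S SSJ SSJ S SSJ SSJ SSJ S — and concatenate.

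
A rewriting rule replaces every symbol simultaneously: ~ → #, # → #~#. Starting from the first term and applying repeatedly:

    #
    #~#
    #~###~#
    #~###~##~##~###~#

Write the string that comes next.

Rewriting the 17 symbols of #~###~##~##~###~# one by one yields #~# # #~# #~# #~# # #~# #~# # #~# #~# # #~# #~# #~# # #~#; concatenated:

#~###~##~##~###~##~###~##~###~##~##~###~#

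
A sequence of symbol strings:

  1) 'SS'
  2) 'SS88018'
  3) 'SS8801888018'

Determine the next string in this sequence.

Each term is the previous one with 88018 appended.
Applying this once more to SS8801888018:

SS880188801888018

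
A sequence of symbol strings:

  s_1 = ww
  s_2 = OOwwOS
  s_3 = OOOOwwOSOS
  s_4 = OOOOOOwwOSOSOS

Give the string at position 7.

Each term wraps the previous one in OO on the left and OS on the right.
From OOOOOOwwOSOSOS, 3 further steps: OOOOOOwwOSOSOS → OOOOOOOOwwOSOSOSOS → OOOOOOOOOOwwOSOSOSOSOS → (answer).

OOOOOOOOOOOOwwOSOSOSOSOSOS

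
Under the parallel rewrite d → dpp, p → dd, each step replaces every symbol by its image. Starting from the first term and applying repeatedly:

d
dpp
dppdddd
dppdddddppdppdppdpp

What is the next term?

Replace each of the 19 characters of dppdddddppdppdppdpp in place — dpp dd dd dpp dpp dpp dpp dpp dd dd dpp dd dd dpp dd dd dpp dd dd — and concatenate.

dppdddddppdppdppdppdppdddddppdddddppdddddppdddd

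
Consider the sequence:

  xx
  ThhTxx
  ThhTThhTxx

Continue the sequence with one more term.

Every step adds ThhT at the front: s(k+1) = ThhT·s(k).
Applying this once more to ThhTThhTxx:

ThhTThhTThhTxx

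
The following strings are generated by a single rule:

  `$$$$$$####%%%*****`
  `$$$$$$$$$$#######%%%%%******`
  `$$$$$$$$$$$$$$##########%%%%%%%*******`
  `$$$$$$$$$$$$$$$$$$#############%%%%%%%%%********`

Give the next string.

The n-th term is 4n-2 $'s then 3n-2 #'s then 2n-1 %'s then n+3 *'s, where the shown terms are n = 2, 3, 4, 5.
Setting n = 6 gives 22, 16, 11, 9 characters in each block.

$$$$$$$$$$$$$$$$$$$$$$################%%%%%%%%%%%*********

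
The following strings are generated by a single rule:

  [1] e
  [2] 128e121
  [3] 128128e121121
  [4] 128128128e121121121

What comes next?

s(k+1) = 128·s(k)·121, so each term gains 128 as a prefix and 121 as a suffix.
Applying this once more to 128128128e121121121:

128128128128e121121121121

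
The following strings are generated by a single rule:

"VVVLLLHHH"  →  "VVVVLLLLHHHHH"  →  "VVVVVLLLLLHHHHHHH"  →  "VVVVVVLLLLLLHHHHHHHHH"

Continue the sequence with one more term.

VVVVVVVLLLLLLLHHHHHHHHHHH

Term n consists of n+1 V's, followed by n+1 L's, followed by 2n-1 H's, where the shown terms are n = 2, 3, 4, 5.
At n = 6 the blocks have lengths 7, 7, 11.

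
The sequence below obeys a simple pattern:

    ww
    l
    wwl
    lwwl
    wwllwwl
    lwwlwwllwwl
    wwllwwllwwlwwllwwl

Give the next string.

Each term (from the third on) is the two preceding terms concatenated in order: term 3 = ww·l = wwl.
Continuing: lwwlwwllwwl · wwllwwllwwlwwllwwl gives term 8.

lwwlwwllwwlwwllwwllwwlwwllwwl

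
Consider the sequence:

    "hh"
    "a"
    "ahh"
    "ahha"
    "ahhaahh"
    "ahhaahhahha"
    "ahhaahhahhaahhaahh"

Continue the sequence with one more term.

ahhaahhahhaahhaahhahhaahhahha

This is a Fibonacci-style word recurrence s(k) = s(k−1)·s(k−2): e.g. a·hh = ahh.
The next term joins ahhaahhahhaahhaahh and ahhaahhahha.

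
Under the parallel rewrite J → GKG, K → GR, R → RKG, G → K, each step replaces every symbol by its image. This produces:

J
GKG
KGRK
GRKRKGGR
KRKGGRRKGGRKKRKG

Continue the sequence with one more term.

GRRKGGRKKRKGRKGGRKKRKGGRGRRKGGRK

Replace each of the 16 characters of KRKGGRRKGGRKKRKG in place — GR RKG GR K K RKG RKG GR K K RKG GR GR RKG GR K — and concatenate.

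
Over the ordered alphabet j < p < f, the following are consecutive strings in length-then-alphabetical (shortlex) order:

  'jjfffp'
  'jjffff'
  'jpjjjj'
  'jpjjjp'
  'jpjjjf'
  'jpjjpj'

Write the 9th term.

Stepping forward 3 times from jpjjpj: jpjjpj → jpjjpp → jpjjpf, then the target.

jpjjfj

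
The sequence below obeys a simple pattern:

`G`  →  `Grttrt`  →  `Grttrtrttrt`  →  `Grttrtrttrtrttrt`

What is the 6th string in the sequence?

Every step adds rttrt to the end: s(k+1) = s(k)·rttrt.
From Grttrtrttrtrttrt, 2 further steps: Grttrtrttrtrttrt → Grttrtrttrtrttrtrttrt → (answer).

Grttrtrttrtrttrtrttrtrttrt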